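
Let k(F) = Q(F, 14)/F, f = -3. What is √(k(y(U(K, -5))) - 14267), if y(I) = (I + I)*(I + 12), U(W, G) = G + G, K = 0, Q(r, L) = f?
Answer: I*√5706770/20 ≈ 119.44*I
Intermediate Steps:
Q(r, L) = -3
U(W, G) = 2*G
y(I) = 2*I*(12 + I) (y(I) = (2*I)*(12 + I) = 2*I*(12 + I))
k(F) = -3/F
√(k(y(U(K, -5))) - 14267) = √(-3*(-1/(20*(12 + 2*(-5)))) - 14267) = √(-3*(-1/(20*(12 - 10))) - 14267) = √(-3/(2*(-10)*2) - 14267) = √(-3/(-40) - 14267) = √(-3*(-1/40) - 14267) = √(3/40 - 14267) = √(-570677/40) = I*√5706770/20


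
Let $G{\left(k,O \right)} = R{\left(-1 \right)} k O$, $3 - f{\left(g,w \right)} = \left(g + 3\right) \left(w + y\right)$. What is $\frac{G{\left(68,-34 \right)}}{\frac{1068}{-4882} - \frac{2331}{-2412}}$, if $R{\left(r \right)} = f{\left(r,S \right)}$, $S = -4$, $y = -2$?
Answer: $- \frac{1334543520}{28771} \approx -46385.0$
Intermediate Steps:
$f{\left(g,w \right)} = 3 - \left(-2 + w\right) \left(3 + g\right)$ ($f{\left(g,w \right)} = 3 - \left(g + 3\right) \left(w - 2\right) = 3 - \left(3 + g\right) \left(-2 + w\right) = 3 - \left(-2 + w\right) \left(3 + g\right)$)
$R{\left(r \right)} = 21 + 6 r$ ($R{\left(r \right)} = 9 - -12 + 2 r - r \left(-4\right) = 9 + 12 + 2 r + 4 r = 21 + 6 r$)
$G{\left(k,O \right)} = 15 O k$ ($G{\left(k,O \right)} = \left(21 + 6 \left(-1\right)\right) k O = \left(21 - 6\right) k O = 15 k O = 15 O k$)
$\frac{G{\left(68,-34 \right)}}{\frac{1068}{-4882} - \frac{2331}{-2412}} = \frac{15 \left(-34\right) 68}{\frac{1068}{-4882} - \frac{2331}{-2412}} = - \frac{34680}{1068 \left(- \frac{1}{4882}\right) - - \frac{259}{268}} = - \frac{34680}{- \frac{534}{2441} + \frac{259}{268}} = - \frac{34680}{\frac{489107}{654188}} = \left(-34680\right) \frac{654188}{489107} = - \frac{1334543520}{28771}$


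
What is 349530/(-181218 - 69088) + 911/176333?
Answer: -30702822362/22068603949 ≈ -1.3912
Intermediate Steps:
349530/(-181218 - 69088) + 911/176333 = 349530/(-250306) + 911*(1/176333) = 349530*(-1/250306) + 911/176333 = -174765/125153 + 911/176333 = -30702822362/22068603949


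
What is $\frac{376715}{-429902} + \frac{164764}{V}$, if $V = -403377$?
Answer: $- \frac{222790539683}{173412579054} \approx -1.2847$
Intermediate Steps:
$\frac{376715}{-429902} + \frac{164764}{V} = \frac{376715}{-429902} + \frac{164764}{-403377} = 376715 \left(- \frac{1}{429902}\right) + 164764 \left(- \frac{1}{403377}\right) = - \frac{376715}{429902} - \frac{164764}{403377} = - \frac{222790539683}{173412579054}$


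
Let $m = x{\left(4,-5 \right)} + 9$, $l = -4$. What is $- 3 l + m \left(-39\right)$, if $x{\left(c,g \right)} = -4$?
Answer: $-183$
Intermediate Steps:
$m = 5$ ($m = -4 + 9 = 5$)
$- 3 l + m \left(-39\right) = \left(-3\right) \left(-4\right) + 5 \left(-39\right) = 12 - 195 = -183$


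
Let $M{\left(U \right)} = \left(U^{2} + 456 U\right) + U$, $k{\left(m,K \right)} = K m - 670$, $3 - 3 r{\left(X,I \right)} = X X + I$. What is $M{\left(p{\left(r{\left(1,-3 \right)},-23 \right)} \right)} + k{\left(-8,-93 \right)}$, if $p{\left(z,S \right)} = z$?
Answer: $\frac{7546}{9} \approx 838.44$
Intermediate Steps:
$r{\left(X,I \right)} = 1 - \frac{I}{3} - \frac{X^{2}}{3}$ ($r{\left(X,I \right)} = 1 - \frac{X X + I}{3} = 1 - \frac{X^{2} + I}{3} = 1 - \frac{I + X^{2}}{3} = 1 - \left(\frac{I}{3} + \frac{X^{2}}{3}\right) = 1 - \frac{I}{3} - \frac{X^{2}}{3}$)
$k{\left(m,K \right)} = -670 + K m$
$M{\left(U \right)} = U^{2} + 457 U$
$M{\left(p{\left(r{\left(1,-3 \right)},-23 \right)} \right)} + k{\left(-8,-93 \right)} = \left(1 - -1 - \frac{1^{2}}{3}\right) \left(457 - \left(-2 + \frac{1}{3}\right)\right) - -74 = \left(1 + 1 - \frac{1}{3}\right) \left(457 + \left(1 + 1 - \frac{1}{3}\right)\right) + \left(-670 + 744\right) = \left(1 + 1 - \frac{1}{3}\right) \left(457 + \left(1 + 1 - \frac{1}{3}\right)\right) + 74 = \frac{5 \left(457 + \frac{5}{3}\right)}{3} + 74 = \frac{5}{3} \cdot \frac{1376}{3} + 74 = \frac{6880}{9} + 74 = \frac{7546}{9}$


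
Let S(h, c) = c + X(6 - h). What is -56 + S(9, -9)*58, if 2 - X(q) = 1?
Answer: -520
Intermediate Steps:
X(q) = 1 (X(q) = 2 - 1*1 = 2 - 1 = 1)
S(h, c) = 1 + c (S(h, c) = c + 1 = 1 + c)
-56 + S(9, -9)*58 = -56 + (1 - 9)*58 = -56 - 8*58 = -56 - 464 = -520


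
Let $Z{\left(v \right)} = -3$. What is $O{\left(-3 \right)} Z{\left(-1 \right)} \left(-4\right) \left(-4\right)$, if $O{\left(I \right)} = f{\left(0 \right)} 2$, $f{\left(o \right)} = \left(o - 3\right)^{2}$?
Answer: $-864$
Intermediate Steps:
$f{\left(o \right)} = \left(-3 + o\right)^{2}$
$O{\left(I \right)} = 18$ ($O{\left(I \right)} = \left(-3 + 0\right)^{2} \cdot 2 = \left(-3\right)^{2} \cdot 2 = 9 \cdot 2 = 18$)
$O{\left(-3 \right)} Z{\left(-1 \right)} \left(-4\right) \left(-4\right) = 18 \left(-3\right) \left(-4\right) \left(-4\right) = 18 \cdot 12 \left(-4\right) = 18 \left(-48\right) = -864$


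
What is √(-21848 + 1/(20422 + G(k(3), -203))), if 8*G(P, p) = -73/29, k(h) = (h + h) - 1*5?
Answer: 8*I*√7662859145129874/4737831 ≈ 147.81*I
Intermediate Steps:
k(h) = -5 + 2*h (k(h) = 2*h - 5 = -5 + 2*h)
G(P, p) = -73/232 (G(P, p) = (-73/29)/8 = (-73*1/29)/8 = (⅛)*(-73/29) = -73/232)
√(-21848 + 1/(20422 + G(k(3), -203))) = √(-21848 + 1/(20422 - 73/232)) = √(-21848 + 1/(4737831/232)) = √(-21848 + 232/4737831) = √(-103512131456/4737831) = 8*I*√7662859145129874/4737831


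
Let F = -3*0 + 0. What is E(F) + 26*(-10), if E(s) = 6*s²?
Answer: -260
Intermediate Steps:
F = 0 (F = 0 + 0 = 0)
E(F) + 26*(-10) = 6*0² + 26*(-10) = 6*0 - 260 = 0 - 260 = -260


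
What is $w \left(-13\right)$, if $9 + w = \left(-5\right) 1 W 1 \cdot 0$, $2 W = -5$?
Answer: $117$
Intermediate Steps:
$W = - \frac{5}{2}$ ($W = \frac{1}{2} \left(-5\right) = - \frac{5}{2} \approx -2.5$)
$w = -9$ ($w = -9 + \left(-5\right) 1 \left(- \frac{5}{2}\right) 1 \cdot 0 = -9 + \left(-5\right) \left(- \frac{5}{2}\right) 1 \cdot 0 = -9 + \frac{25}{2} \cdot 1 \cdot 0 = -9 + \frac{25}{2} \cdot 0 = -9 + 0 = -9$)
$w \left(-13\right) = \left(-9\right) \left(-13\right) = 117$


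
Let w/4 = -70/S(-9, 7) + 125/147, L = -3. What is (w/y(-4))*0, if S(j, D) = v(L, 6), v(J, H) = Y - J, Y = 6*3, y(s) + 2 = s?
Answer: 0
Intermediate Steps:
y(s) = -2 + s
Y = 18
v(J, H) = 18 - J
S(j, D) = 21 (S(j, D) = 18 - 1*(-3) = 18 + 3 = 21)
w = -1460/147 (w = 4*(-70/21 + 125/147) = 4*(-70*1/21 + 125*(1/147)) = 4*(-10/3 + 125/147) = 4*(-365/147) = -1460/147 ≈ -9.9320)
(w/y(-4))*0 = -1460/(147*(-2 - 4))*0 = -1460/147/(-6)*0 = -1460/147*(-⅙)*0 = (730/441)*0 = 0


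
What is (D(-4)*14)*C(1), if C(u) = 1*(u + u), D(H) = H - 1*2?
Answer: -168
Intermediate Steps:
D(H) = -2 + H (D(H) = H - 2 = -2 + H)
C(u) = 2*u (C(u) = 1*(2*u) = 2*u)
(D(-4)*14)*C(1) = ((-2 - 4)*14)*(2*1) = -6*14*2 = -84*2 = -168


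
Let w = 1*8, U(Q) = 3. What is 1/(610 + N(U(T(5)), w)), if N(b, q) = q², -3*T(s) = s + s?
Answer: 1/674 ≈ 0.0014837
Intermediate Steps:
T(s) = -2*s/3 (T(s) = -(s + s)/3 = -2*s/3)
w = 8
1/(610 + N(U(T(5)), w)) = 1/(610 + 8²) = 1/(610 + 64) = 1/674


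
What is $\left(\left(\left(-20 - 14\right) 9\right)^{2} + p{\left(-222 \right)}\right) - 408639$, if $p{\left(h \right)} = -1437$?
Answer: $-316440$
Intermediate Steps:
$\left(\left(\left(-20 - 14\right) 9\right)^{2} + p{\left(-222 \right)}\right) - 408639 = \left(\left(\left(-20 - 14\right) 9\right)^{2} - 1437\right) - 408639 = \left(\left(\left(-34\right) 9\right)^{2} - 1437\right) - 408639 = \left(\left(-306\right)^{2} - 1437\right) - 408639 = \left(93636 - 1437\right) - 408639 = 92199 - 408639 = -316440$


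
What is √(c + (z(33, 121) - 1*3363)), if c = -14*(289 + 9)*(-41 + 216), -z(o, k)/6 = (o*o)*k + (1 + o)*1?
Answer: I*√1524281 ≈ 1234.6*I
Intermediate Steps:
z(o, k) = -6 - 6*o - 6*k*o² (z(o, k) = -6*((o*o)*k + (1 + o)*1) = -6*(o²*k + (1 + o)) = -6*(k*o² + (1 + o)) = -6*(1 + o + k*o²) = -6 - 6*o - 6*k*o²)
c = -730100 (c = -4172*175 = -14*52150 = -730100)
√(c + (z(33, 121) - 1*3363)) = √(-730100 + ((-6 - 6*33 - 6*121*33²) - 1*3363)) = √(-730100 + ((-6 - 198 - 6*121*1089) - 3363)) = √(-730100 + ((-6 - 198 - 790614) - 3363)) = √(-730100 + (-790818 - 3363)) = √(-730100 - 794181) = √(-1524281) = I*√1524281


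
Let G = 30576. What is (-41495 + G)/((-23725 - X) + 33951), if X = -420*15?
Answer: -10919/16526 ≈ -0.66072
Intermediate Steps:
X = -6300
(-41495 + G)/((-23725 - X) + 33951) = (-41495 + 30576)/((-23725 - 1*(-6300)) + 33951) = -10919/((-23725 + 6300) + 33951) = -10919/(-17425 + 33951) = -10919/16526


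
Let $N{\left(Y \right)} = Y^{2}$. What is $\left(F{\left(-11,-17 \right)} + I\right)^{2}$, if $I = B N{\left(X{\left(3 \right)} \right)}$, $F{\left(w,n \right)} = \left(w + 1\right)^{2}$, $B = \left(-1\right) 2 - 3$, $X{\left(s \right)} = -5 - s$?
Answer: $48400$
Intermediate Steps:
$B = -5$ ($B = -2 - 3 = -5$)
$F{\left(w,n \right)} = \left(1 + w\right)^{2}$
$I = -320$ ($I = - 5 \left(-5 - 3\right)^{2} = - 5 \left(-8\right)^{2} = \left(-5\right) 64 = -320$)
$\left(F{\left(-11,-17 \right)} + I\right)^{2} = \left(\left(1 - 11\right)^{2} - 320\right)^{2} = \left(\left(-10\right)^{2} - 320\right)^{2} = \left(100 - 320\right)^{2} = \left(-220\right)^{2} = 48400$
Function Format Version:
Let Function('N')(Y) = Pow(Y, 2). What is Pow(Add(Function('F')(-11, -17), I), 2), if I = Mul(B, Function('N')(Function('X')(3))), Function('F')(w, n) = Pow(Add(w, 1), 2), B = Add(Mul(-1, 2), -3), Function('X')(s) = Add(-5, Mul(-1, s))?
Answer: 48400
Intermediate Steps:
B = -5 (B = Add(-2, -3) = -5)
Function('F')(w, n) = Pow(Add(1, w), 2)
I = -320 (I = Mul(-5, Pow(Add(-5, Mul(-1, 3)), 2)) = Mul(-5, Pow(Add(-5, -3), 2)) = Mul(-5, Pow(-8, 2)) = Mul(-5, 64) = -320)
Pow(Add(Function('F')(-11, -17), I), 2) = Pow(Add(Pow(Add(1, -11), 2), -320), 2) = Pow(Add(Pow(-10, 2), -320), 2) = Pow(Add(100, -320), 2) = Pow(-220, 2) = 48400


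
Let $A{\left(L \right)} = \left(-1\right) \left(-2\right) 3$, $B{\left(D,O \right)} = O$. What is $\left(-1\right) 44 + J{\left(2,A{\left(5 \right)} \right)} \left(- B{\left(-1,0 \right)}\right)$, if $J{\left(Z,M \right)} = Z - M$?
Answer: $-44$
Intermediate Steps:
$A{\left(L \right)} = 6$ ($A{\left(L \right)} = 2 \cdot 3 = 6$)
$\left(-1\right) 44 + J{\left(2,A{\left(5 \right)} \right)} \left(- B{\left(-1,0 \right)}\right) = \left(-1\right) 44 + \left(2 - 6\right) \left(\left(-1\right) 0\right) = -44 + \left(2 - 6\right) 0 = -44 - 0 = -44 + 0 = -44$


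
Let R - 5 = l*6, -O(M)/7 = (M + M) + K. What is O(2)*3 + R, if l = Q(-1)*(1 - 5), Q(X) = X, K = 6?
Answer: -181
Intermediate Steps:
O(M) = -42 - 14*M (O(M) = -7*((M + M) + 6) = -7*(2*M + 6) = -7*(6 + 2*M) = -42 - 14*M)
l = 4 (l = -(1 - 5) = -1*(-4) = 4)
R = 29 (R = 5 + 4*6 = 5 + 24 = 29)
O(2)*3 + R = (-42 - 14*2)*3 + 29 = (-42 - 28)*3 + 29 = -70*3 + 29 = -210 + 29 = -181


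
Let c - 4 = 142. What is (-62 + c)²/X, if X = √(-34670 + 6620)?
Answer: -1176*I*√1122/935 ≈ -42.13*I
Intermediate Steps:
c = 146 (c = 4 + 142 = 146)
X = 5*I*√1122 (X = √(-28050) = 5*I*√1122 ≈ 167.48*I)
(-62 + c)²/X = (-62 + 146)²/((5*I*√1122)) = 84²*(-I*√1122/5610) = 7056*(-I*√1122/5610) = -1176*I*√1122/935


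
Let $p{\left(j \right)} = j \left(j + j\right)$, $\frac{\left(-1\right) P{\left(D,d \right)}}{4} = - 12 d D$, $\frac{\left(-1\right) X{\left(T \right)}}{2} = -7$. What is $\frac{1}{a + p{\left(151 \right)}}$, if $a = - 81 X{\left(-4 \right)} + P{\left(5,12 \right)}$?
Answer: $\frac{1}{47348} \approx 2.112 \cdot 10^{-5}$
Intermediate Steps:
$X{\left(T \right)} = 14$ ($X{\left(T \right)} = \left(-2\right) \left(-7\right) = 14$)
$P{\left(D,d \right)} = 48 D d$ ($P{\left(D,d \right)} = - 4 - 12 d D = - 4 \left(- 12 D d\right) = 48 D d$)
$p{\left(j \right)} = 2 j^{2}$ ($p{\left(j \right)} = j 2 j = 2 j^{2}$)
$a = 1746$ ($a = \left(-81\right) 14 + 48 \cdot 5 \cdot 12 = -1134 + 2880 = 1746$)
$\frac{1}{a + p{\left(151 \right)}} = \frac{1}{1746 + 2 \cdot 151^{2}} = \frac{1}{1746 + 2 \cdot 22801} = \frac{1}{1746 + 45602} = \frac{1}{47348}$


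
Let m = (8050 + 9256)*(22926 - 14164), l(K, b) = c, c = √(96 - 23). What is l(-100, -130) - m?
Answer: -151635172 + √73 ≈ -1.5164e+8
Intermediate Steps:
c = √73 ≈ 8.5440
l(K, b) = √73
m = 151635172 (m = 17306*8762 = 151635172)
l(-100, -130) - m = √73 - 1*151635172 = √73 - 151635172 = -151635172 + √73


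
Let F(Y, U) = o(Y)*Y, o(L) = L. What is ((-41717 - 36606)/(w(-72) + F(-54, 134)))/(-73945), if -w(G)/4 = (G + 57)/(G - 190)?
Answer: 10260313/28244475870 ≈ 0.00036327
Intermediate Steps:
w(G) = -4*(57 + G)/(-190 + G) (w(G) = -4*(G + 57)/(G - 190) = -4*(57 + G)/(-190 + G))
F(Y, U) = Y² (F(Y, U) = Y*Y = Y²)
((-41717 - 36606)/(w(-72) + F(-54, 134)))/(-73945) = ((-41717 - 36606)/(4*(-57 - 1*(-72))/(-190 - 72) + (-54)²))/(-73945) = -78323/(4*(-57 + 72)/(-262) + 2916)*(-1/73945) = -78323/(4*(-1/262)*15 + 2916)*(-1/73945) = -78323/(-30/131 + 2916)*(-1/73945) = -78323/381966/131*(-1/73945) = -78323*131/381966*(-1/73945) = -10260313/381966*(-1/73945) = 10260313/28244475870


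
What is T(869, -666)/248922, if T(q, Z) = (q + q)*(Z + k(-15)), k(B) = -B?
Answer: -188573/41487 ≈ -4.5453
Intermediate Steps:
T(q, Z) = 2*q*(15 + Z) (T(q, Z) = (q + q)*(Z - 1*(-15)) = (2*q)*(Z + 15) = (2*q)*(15 + Z) = 2*q*(15 + Z))
T(869, -666)/248922 = (2*869*(15 - 666))/248922 = (2*869*(-651))*(1/248922) = -1131438*1/248922 = -188573/41487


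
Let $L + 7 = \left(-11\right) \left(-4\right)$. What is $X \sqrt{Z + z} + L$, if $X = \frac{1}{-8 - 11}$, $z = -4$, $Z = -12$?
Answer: $37 - \frac{4 i}{19} \approx 37.0 - 0.21053 i$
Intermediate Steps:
$X = - \frac{1}{19}$ ($X = \frac{1}{-19} = - \frac{1}{19} \approx -0.052632$)
$L = 37$ ($L = -7 - -44 = -7 + 44 = 37$)
$X \sqrt{Z + z} + L = - \frac{\sqrt{-12 - 4}}{19} + 37 = - \frac{\sqrt{-16}}{19} + 37 = - \frac{4 i}{19} + 37 = 37 - \frac{4 i}{19}$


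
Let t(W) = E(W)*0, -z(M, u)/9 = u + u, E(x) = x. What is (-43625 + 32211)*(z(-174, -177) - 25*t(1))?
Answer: -36365004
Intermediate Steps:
z(M, u) = -18*u (z(M, u) = -9*(u + u) = -18*u)
t(W) = 0 (t(W) = W*0 = 0)
(-43625 + 32211)*(z(-174, -177) - 25*t(1)) = (-43625 + 32211)*(-18*(-177) - 25*0) = -11414*(3186 + 0) = -11414*3186 = -36365004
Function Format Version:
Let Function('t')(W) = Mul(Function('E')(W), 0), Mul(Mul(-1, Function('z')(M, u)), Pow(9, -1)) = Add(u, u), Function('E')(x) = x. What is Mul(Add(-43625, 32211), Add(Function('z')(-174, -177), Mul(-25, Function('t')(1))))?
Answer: -36365004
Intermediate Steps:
Function('z')(M, u) = Mul(-18, u) (Function('z')(M, u) = Mul(-9, Add(u, u)) = Mul(-9, Mul(2, u)) = Mul(-18, u))
Function('t')(W) = 0 (Function('t')(W) = Mul(W, 0) = 0)
Mul(Add(-43625, 32211), Add(Function('z')(-174, -177), Mul(-25, Function('t')(1)))) = Mul(Add(-43625, 32211), Add(Mul(-18, -177), Mul(-25, 0))) = Mul(-11414, Add(3186, 0)) = Mul(-11414, 3186) = -36365004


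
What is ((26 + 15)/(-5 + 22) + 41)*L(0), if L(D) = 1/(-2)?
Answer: -369/17 ≈ -21.706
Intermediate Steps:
L(D) = -½
((26 + 15)/(-5 + 22) + 41)*L(0) = ((26 + 15)/(-5 + 22) + 41)*(-½) = (41/17 + 41)*(-½) = (738/17)*(-½) = -369/17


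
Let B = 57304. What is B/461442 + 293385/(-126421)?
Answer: -64067866093/29167979541 ≈ -2.1965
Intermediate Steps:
B/461442 + 293385/(-126421) = 57304/461442 + 293385/(-126421) = 57304*(1/461442) + 293385*(-1/126421) = 28652/230721 - 293385/126421 = -64067866093/29167979541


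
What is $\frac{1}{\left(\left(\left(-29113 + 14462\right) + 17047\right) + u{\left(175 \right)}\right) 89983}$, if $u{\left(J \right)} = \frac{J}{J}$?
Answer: $\frac{1}{215689251} \approx 4.6363 \cdot 10^{-9}$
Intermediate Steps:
$u{\left(J \right)} = 1$
$\frac{1}{\left(\left(\left(-29113 + 14462\right) + 17047\right) + u{\left(175 \right)}\right) 89983} = \frac{1}{\left(\left(\left(-29113 + 14462\right) + 17047\right) + 1\right) 89983} = \frac{1}{\left(-14651 + 17047\right) + 1} \cdot \frac{1}{89983} = \frac{1}{2396 + 1} \cdot \frac{1}{89983} = \frac{1}{2397} \cdot \frac{1}{89983} = \frac{1}{215689251}$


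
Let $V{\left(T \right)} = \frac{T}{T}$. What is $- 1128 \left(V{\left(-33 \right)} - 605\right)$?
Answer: $681312$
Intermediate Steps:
$V{\left(T \right)} = 1$
$- 1128 \left(V{\left(-33 \right)} - 605\right) = - 1128 \left(1 - 605\right) = \left(-1128\right) \left(-604\right) = 681312$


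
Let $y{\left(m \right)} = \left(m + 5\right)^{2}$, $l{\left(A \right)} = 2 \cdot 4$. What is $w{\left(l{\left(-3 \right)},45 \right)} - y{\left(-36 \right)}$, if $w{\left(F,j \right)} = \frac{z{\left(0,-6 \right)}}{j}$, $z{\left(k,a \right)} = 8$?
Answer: $- \frac{43237}{45} \approx -960.82$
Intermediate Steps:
$l{\left(A \right)} = 8$
$y{\left(m \right)} = \left(5 + m\right)^{2}$
$w{\left(F,j \right)} = \frac{8}{j}$
$w{\left(l{\left(-3 \right)},45 \right)} - y{\left(-36 \right)} = \frac{8}{45} - \left(5 - 36\right)^{2} = 8 \cdot \frac{1}{45} - \left(-31\right)^{2} = \frac{8}{45} - 961 = - \frac{43237}{45}$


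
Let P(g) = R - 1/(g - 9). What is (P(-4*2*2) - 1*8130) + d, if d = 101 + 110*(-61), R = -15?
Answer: -368849/25 ≈ -14754.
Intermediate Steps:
d = -6609 (d = 101 - 6710 = -6609)
P(g) = -15 - 1/(-9 + g) (P(g) = -15 - 1/(g - 9) = -15 - 1/(-9 + g))
(P(-4*2*2) - 1*8130) + d = ((134 - 15*(-4*2)*2)/(-9 - 4*2*2) - 1*8130) - 6609 = ((134 - (-120)*2)/(-9 - 8*2) - 8130) - 6609 = ((134 - 15*(-16))/(-9 - 16) - 8130) - 6609 = ((134 + 240)/(-25) - 8130) - 6609 = (-1/25*374 - 8130) - 6609 = (-374/25 - 8130) - 6609 = -203624/25 - 6609 = -368849/25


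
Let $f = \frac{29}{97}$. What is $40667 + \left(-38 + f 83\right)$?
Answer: $\frac{3943420}{97} \approx 40654.0$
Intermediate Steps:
$f = \frac{29}{97}$ ($f = 29 \cdot \frac{1}{97} = \frac{29}{97} \approx 0.29897$)
$40667 + \left(-38 + f 83\right) = 40667 + \left(-38 + \frac{29}{97} \cdot 83\right) = 40667 + \left(-38 + \frac{2407}{97}\right) = 40667 - \frac{1279}{97} = \frac{3943420}{97}$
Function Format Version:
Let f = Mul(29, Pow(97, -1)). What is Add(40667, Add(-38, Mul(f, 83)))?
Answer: Rational(3943420, 97) ≈ 40654.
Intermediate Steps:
f = Rational(29, 97) (f = Mul(29, Rational(1, 97)) = Rational(29, 97) ≈ 0.29897)
Add(40667, Add(-38, Mul(f, 83))) = Add(40667, Add(-38, Mul(Rational(29, 97), 83))) = Add(40667, Add(-38, Rational(2407, 97))) = Add(40667, Rational(-1279, 97)) = Rational(3943420, 97)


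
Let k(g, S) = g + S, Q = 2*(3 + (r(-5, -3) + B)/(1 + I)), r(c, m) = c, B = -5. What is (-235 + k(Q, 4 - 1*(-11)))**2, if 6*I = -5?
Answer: 111556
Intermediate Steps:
I = -5/6 (I = (1/6)*(-5) = -5/6 ≈ -0.83333)
Q = -114 (Q = 2*(3 + (-5 - 5)/(1 - 5/6)) = 2*(3 - 10/1/6) = 2*(3 - 10*6) = 2*(3 - 60) = 2*(-57) = -114)
k(g, S) = S + g
(-235 + k(Q, 4 - 1*(-11)))**2 = (-235 + ((4 - 1*(-11)) - 114))**2 = (-235 + ((4 + 11) - 114))**2 = (-235 + (15 - 114))**2 = (-235 - 99)**2 = (-334)**2 = 111556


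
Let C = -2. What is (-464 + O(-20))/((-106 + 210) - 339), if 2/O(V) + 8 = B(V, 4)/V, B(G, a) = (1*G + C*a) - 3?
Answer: 59896/30315 ≈ 1.9758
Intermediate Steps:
B(G, a) = -3 + G - 2*a (B(G, a) = (1*G - 2*a) - 3 = (G - 2*a) - 3 = -3 + G - 2*a)
O(V) = 2/(-8 + (-11 + V)/V) (O(V) = 2/(-8 + (-3 + V - 2*4)/V) = 2/(-8 + (-3 + V - 8)/V) = 2/(-8 + (-11 + V)/V))
(-464 + O(-20))/((-106 + 210) - 339) = (-464 - 2*(-20)/(11 + 7*(-20)))/((-106 + 210) - 339) = (-464 - 2*(-20)/(11 - 140))/(104 - 339) = (-464 - 2*(-20)/(-129))/(-235) = (-464 - 2*(-20)*(-1/129))*(-1/235) = (-464 - 40/129)*(-1/235) = -59896/129*(-1/235) = 59896/30315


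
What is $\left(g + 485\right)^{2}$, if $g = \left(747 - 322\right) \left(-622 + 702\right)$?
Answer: $1189215225$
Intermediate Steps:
$g = 34000$ ($g = 425 \cdot 80 = 34000$)
$\left(g + 485\right)^{2} = \left(34000 + 485\right)^{2} = 34485^{2} = 1189215225$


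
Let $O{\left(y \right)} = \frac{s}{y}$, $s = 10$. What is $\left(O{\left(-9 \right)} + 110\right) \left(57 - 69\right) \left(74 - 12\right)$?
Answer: $- \frac{243040}{3} \approx -81013.0$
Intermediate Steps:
$O{\left(y \right)} = \frac{10}{y}$
$\left(O{\left(-9 \right)} + 110\right) \left(57 - 69\right) \left(74 - 12\right) = \left(\frac{10}{-9} + 110\right) \left(57 - 69\right) \left(74 - 12\right) = \left(10 \left(- \frac{1}{9}\right) + 110\right) \left(\left(-12\right) 62\right) = \left(- \frac{10}{9} + 110\right) \left(-744\right) = \frac{980}{9} \left(-744\right) = - \frac{243040}{3}$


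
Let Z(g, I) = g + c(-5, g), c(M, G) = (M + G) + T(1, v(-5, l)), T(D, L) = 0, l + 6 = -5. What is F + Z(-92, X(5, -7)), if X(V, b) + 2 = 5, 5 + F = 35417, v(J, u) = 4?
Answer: 35223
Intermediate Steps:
l = -11 (l = -6 - 5 = -11)
F = 35412 (F = -5 + 35417 = 35412)
X(V, b) = 3 (X(V, b) = -2 + 5 = 3)
c(M, G) = G + M (c(M, G) = (M + G) + 0 = (G + M) + 0 = G + M)
Z(g, I) = -5 + 2*g (Z(g, I) = g + (g - 5) = g + (-5 + g) = -5 + 2*g)
F + Z(-92, X(5, -7)) = 35412 + (-5 + 2*(-92)) = 35412 + (-5 - 184) = 35412 - 189 = 35223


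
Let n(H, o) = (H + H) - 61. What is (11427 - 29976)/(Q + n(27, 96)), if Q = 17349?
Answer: -18549/17342 ≈ -1.0696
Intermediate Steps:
n(H, o) = -61 + 2*H (n(H, o) = 2*H - 61 = -61 + 2*H)
(11427 - 29976)/(Q + n(27, 96)) = (11427 - 29976)/(17349 + (-61 + 2*27)) = -18549/(17349 + (-61 + 54)) = -18549/(17349 - 7) = -18549/17342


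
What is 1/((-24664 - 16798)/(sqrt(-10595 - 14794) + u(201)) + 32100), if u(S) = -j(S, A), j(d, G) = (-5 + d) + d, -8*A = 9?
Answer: 226565239/7293132571394 - 62193*I*sqrt(2821)/94810723428122 ≈ 3.1066e-5 - 3.4841e-8*I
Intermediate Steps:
A = -9/8 (A = -1/8*9 = -9/8 ≈ -1.1250)
j(d, G) = -5 + 2*d
u(S) = 5 - 2*S (u(S) = -(-5 + 2*S) = 5 - 2*S)
1/((-24664 - 16798)/(sqrt(-10595 - 14794) + u(201)) + 32100) = 1/((-24664 - 16798)/(sqrt(-10595 - 14794) + (5 - 2*201)) + 32100) = 1/(-41462/(sqrt(-25389) + (5 - 402)) + 32100) = 1/(-41462/(3*I*sqrt(2821) - 397) + 32100) = 1/(-41462/(-397 + 3*I*sqrt(2821)) + 32100) = 1/(32100 - 41462/(-397 + 3*I*sqrt(2821)))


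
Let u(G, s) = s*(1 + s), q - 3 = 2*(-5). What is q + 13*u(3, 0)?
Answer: -7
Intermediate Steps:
q = -7 (q = 3 + 2*(-5) = 3 - 10 = -7)
q + 13*u(3, 0) = -7 + 13*(0*(1 + 0)) = -7 + 13*(0*1) = -7 + 13*0 = -7 + 0 = -7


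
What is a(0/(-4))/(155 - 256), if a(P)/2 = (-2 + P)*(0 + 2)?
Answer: 8/101 ≈ 0.079208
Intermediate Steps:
a(P) = -8 + 4*P (a(P) = 2*((-2 + P)*(0 + 2)) = 2*((-2 + P)*2) = 2*(-4 + 2*P) = -8 + 4*P)
a(0/(-4))/(155 - 256) = (-8 + 4*(0/(-4)))/(155 - 256) = (-8 + 4*(0*(-1/4)))/(-101) = -(-8 + 4*0)/101 = -(-8 + 0)/101 = -1/101*(-8) = 8/101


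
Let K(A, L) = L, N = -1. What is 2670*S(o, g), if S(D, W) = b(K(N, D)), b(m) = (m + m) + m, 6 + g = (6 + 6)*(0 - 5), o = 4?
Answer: 32040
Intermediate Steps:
g = -66 (g = -6 + (6 + 6)*(0 - 5) = -6 + 12*(-5) = -6 - 60 = -66)
b(m) = 3*m (b(m) = 2*m + m = 3*m)
S(D, W) = 3*D
2670*S(o, g) = 2670*(3*4) = 2670*12 = 32040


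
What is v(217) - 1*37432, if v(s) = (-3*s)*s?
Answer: -178699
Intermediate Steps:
v(s) = -3*s²
v(217) - 1*37432 = -3*217² - 1*37432 = -3*47089 - 37432 = -141267 - 37432 = -178699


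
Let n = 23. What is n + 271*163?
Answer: 44196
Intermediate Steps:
n + 271*163 = 23 + 271*163 = 23 + 44173 = 44196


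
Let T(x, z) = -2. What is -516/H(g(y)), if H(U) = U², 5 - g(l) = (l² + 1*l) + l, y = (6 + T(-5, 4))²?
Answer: -516/80089 ≈ -0.0064428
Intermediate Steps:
y = 16 (y = (6 - 2)² = 4² = 16)
g(l) = 5 - l² - 2*l (g(l) = 5 - ((l² + 1*l) + l) = 5 - ((l² + l) + l) = 5 - ((l + l²) + l) = 5 - (l² + 2*l) = 5 + (-l² - 2*l) = 5 - l² - 2*l)
-516/H(g(y)) = -516/(5 - 1*16² - 2*16)² = -516/(5 - 1*256 - 32)² = -516/(5 - 256 - 32)² = -516/((-283)²) = -516/80089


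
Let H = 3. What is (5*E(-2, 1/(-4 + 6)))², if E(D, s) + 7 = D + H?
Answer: 900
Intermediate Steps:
E(D, s) = -4 + D (E(D, s) = -7 + (D + 3) = -7 + (3 + D) = -4 + D)
(5*E(-2, 1/(-4 + 6)))² = (5*(-4 - 2))² = (5*(-6))² = (-30)² = 900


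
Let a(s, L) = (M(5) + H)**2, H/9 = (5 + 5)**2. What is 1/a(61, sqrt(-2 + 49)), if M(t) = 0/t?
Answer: 1/810000 ≈ 1.2346e-6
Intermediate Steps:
M(t) = 0
H = 900 (H = 9*(5 + 5)**2 = 9*10**2 = 9*100 = 900)
a(s, L) = 810000 (a(s, L) = (0 + 900)**2 = 900**2 = 810000)
1/a(61, sqrt(-2 + 49)) = 1/810000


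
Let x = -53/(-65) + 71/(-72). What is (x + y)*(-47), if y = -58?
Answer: 12795233/4680 ≈ 2734.0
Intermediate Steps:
x = -799/4680 (x = -53*(-1/65) + 71*(-1/72) = 53/65 - 71/72 = -799/4680 ≈ -0.17073)
(x + y)*(-47) = (-799/4680 - 58)*(-47) = -272239/4680*(-47) = 12795233/4680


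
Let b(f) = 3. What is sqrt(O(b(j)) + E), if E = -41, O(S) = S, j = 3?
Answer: I*sqrt(38) ≈ 6.1644*I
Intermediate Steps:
sqrt(O(b(j)) + E) = sqrt(3 - 41) = sqrt(-38) = I*sqrt(38)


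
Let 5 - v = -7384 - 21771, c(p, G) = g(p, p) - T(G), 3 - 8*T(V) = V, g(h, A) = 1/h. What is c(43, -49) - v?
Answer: -2508317/86 ≈ -29166.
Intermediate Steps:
T(V) = 3/8 - V/8
c(p, G) = -3/8 + 1/p + G/8 (c(p, G) = 1/p - (3/8 - G/8) = 1/p + (-3/8 + G/8) = -3/8 + 1/p + G/8)
v = 29160 (v = 5 - (-7384 - 21771) = 5 - 1*(-29155) = 5 + 29155 = 29160)
c(43, -49) - v = (⅛)*(8 + 43*(-3 - 49))/43 - 1*29160 = (⅛)*(1/43)*(8 + 43*(-52)) - 29160 = (⅛)*(1/43)*(8 - 2236) - 29160 = (⅛)*(1/43)*(-2228) - 29160 = -557/86 - 29160 = -2508317/86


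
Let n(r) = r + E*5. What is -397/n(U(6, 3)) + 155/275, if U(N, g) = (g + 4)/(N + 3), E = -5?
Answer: 203273/11990 ≈ 16.954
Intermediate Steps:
U(N, g) = (4 + g)/(3 + N)
n(r) = -25 + r (n(r) = r - 5*5 = r - 25 = -25 + r)
-397/n(U(6, 3)) + 155/275 = -397/(-25 + (4 + 3)/(3 + 6)) + 155/275 = -397/(-25 + 7/9) + 155*(1/275) = -397/(-25 + (⅑)*7) + 31/55 = -397/(-25 + 7/9) + 31/55 = -397/(-218/9) + 31/55 = -397*(-9/218) + 31/55 = 3573/218 + 31/55 = 203273/11990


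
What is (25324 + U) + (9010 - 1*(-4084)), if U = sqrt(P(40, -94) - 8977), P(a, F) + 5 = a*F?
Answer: 38418 + I*sqrt(12742) ≈ 38418.0 + 112.88*I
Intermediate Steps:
P(a, F) = -5 + F*a (P(a, F) = -5 + a*F = -5 + F*a)
U = I*sqrt(12742) (U = sqrt((-5 - 94*40) - 8977) = sqrt((-5 - 3760) - 8977) = sqrt(-3765 - 8977) = sqrt(-12742) = I*sqrt(12742) ≈ 112.88*I)
(25324 + U) + (9010 - 1*(-4084)) = (25324 + I*sqrt(12742)) + (9010 - 1*(-4084)) = (25324 + I*sqrt(12742)) + (9010 + 4084) = (25324 + I*sqrt(12742)) + 13094 = 38418 + I*sqrt(12742)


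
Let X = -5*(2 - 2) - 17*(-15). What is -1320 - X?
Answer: -1575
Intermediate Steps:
X = 255 (X = -5*0 + 255 = 0 + 255 = 255)
-1320 - X = -1320 - 1*255 = -1320 - 255 = -1575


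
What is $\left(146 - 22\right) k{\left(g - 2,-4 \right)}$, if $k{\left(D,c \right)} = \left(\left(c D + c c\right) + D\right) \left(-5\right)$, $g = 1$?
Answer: $-11780$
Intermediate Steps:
$k{\left(D,c \right)} = - 5 D - 5 c^{2} - 5 D c$ ($k{\left(D,c \right)} = \left(\left(D c + c^{2}\right) + D\right) \left(-5\right) = \left(\left(c^{2} + D c\right) + D\right) \left(-5\right) = \left(D + c^{2} + D c\right) \left(-5\right) = - 5 D - 5 c^{2} - 5 D c$)
$\left(146 - 22\right) k{\left(g - 2,-4 \right)} = \left(146 - 22\right) \left(- 5 \left(1 - 2\right) - 5 \left(-4\right)^{2} - 5 \left(1 - 2\right) \left(-4\right)\right) = 124 \left(\left(-5\right) \left(-1\right) - 80 - \left(-5\right) \left(-4\right)\right) = 124 \left(5 - 80 - 20\right) = 124 \left(-95\right) = -11780$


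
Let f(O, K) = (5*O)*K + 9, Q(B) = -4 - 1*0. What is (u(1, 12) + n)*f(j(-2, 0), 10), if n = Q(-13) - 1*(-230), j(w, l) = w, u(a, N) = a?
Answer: -20657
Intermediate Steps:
Q(B) = -4 (Q(B) = -4 + 0 = -4)
f(O, K) = 9 + 5*K*O (f(O, K) = 5*K*O + 9 = 9 + 5*K*O)
n = 226 (n = -4 - 1*(-230) = -4 + 230 = 226)
(u(1, 12) + n)*f(j(-2, 0), 10) = (1 + 226)*(9 + 5*10*(-2)) = 227*(9 - 100) = 227*(-91) = -20657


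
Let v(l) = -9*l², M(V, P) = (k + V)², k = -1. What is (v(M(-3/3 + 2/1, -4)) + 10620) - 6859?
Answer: 3761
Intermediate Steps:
M(V, P) = (-1 + V)²
(v(M(-3/3 + 2/1, -4)) + 10620) - 6859 = (-9*(-1 + (-3/3 + 2/1))⁴ + 10620) - 6859 = (-9*(-1 + (-3*⅓ + 2*1))⁴ + 10620) - 6859 = (-9*(-1 + (-1 + 2))⁴ + 10620) - 6859 = (-9*(-1 + 1)⁴ + 10620) - 6859 = (-9*(0²)² + 10620) - 6859 = (-9*0² + 10620) - 6859 = (-9*0 + 10620) - 6859 = (0 + 10620) - 6859 = 10620 - 6859 = 3761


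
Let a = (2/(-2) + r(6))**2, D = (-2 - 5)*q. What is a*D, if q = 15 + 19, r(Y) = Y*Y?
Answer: -291550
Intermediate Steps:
r(Y) = Y**2
q = 34
D = -238 (D = (-2 - 5)*34 = -7*34 = -238)
a = 1225 (a = (2/(-2) + 6**2)**2 = (2*(-1/2) + 36)**2 = (-1 + 36)**2 = 35**2 = 1225)
a*D = 1225*(-238) = -291550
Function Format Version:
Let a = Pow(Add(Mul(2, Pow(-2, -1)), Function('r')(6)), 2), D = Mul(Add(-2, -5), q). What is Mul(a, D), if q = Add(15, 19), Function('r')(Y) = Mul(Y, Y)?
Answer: -291550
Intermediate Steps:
Function('r')(Y) = Pow(Y, 2)
q = 34
D = -238 (D = Mul(Add(-2, -5), 34) = Mul(-7, 34) = -238)
a = 1225 (a = Pow(Add(Mul(2, Pow(-2, -1)), Pow(6, 2)), 2) = Pow(Add(Mul(2, Rational(-1, 2)), 36), 2) = Pow(Add(-1, 36), 2) = Pow(35, 2) = 1225)
Mul(a, D) = Mul(1225, -238) = -291550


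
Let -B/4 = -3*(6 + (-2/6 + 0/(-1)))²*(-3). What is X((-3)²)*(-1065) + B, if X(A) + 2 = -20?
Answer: 22274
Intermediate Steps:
X(A) = -22 (X(A) = -2 - 20 = -22)
B = -1156 (B = -4*(-3*(6 + (-2/6 + 0/(-1)))²)*(-3) = -4*(-3*(6 + (-2*⅙ + 0*(-1)))²)*(-3) = -4*(-3*(6 + (-⅓ + 0))²)*(-3) = -4*(-3*(6 - ⅓)²)*(-3) = -4*(-3*(17/3)²)*(-3) = -4*(-3*289/9)*(-3) = -(-1156)*(-3)/3 = -4*289 = -1156)
X((-3)²)*(-1065) + B = -22*(-1065) - 1156 = 23430 - 1156 = 22274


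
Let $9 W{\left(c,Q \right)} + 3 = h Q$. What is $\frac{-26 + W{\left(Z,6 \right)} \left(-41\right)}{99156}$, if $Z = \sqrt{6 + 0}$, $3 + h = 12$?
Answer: $- \frac{775}{297468} \approx -0.0026053$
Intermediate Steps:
$h = 9$ ($h = -3 + 12 = 9$)
$Z = \sqrt{6} \approx 2.4495$
$W{\left(c,Q \right)} = - \frac{1}{3} + Q$ ($W{\left(c,Q \right)} = - \frac{1}{3} + \frac{9 Q}{9} = - \frac{1}{3} + Q$)
$\frac{-26 + W{\left(Z,6 \right)} \left(-41\right)}{99156} = \frac{-26 + \left(- \frac{1}{3} + 6\right) \left(-41\right)}{99156} = \left(-26 + \frac{17}{3} \left(-41\right)\right) \frac{1}{99156} = \left(-26 - \frac{697}{3}\right) \frac{1}{99156} = \left(- \frac{775}{3}\right) \frac{1}{99156} = - \frac{775}{297468}$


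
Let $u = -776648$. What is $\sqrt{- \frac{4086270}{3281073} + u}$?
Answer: $\frac{i \sqrt{928996764089085878}}{1093691} \approx 881.28 i$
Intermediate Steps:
$\sqrt{- \frac{4086270}{3281073} + u} = \sqrt{- \frac{4086270}{3281073} - 776648} = \sqrt{\left(-4086270\right) \frac{1}{3281073} - 776648} = \sqrt{- \frac{1362090}{1093691} - 776648} = \sqrt{- \frac{849414289858}{1093691}} = \frac{i \sqrt{928996764089085878}}{1093691}$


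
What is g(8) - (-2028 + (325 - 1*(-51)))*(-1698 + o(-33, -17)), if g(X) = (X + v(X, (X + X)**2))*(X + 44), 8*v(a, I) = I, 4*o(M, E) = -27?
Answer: -2814167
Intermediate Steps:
o(M, E) = -27/4 (o(M, E) = (1/4)*(-27) = -27/4)
v(a, I) = I/8
g(X) = (44 + X)*(X + X**2/2) (g(X) = (X + (X + X)**2/8)*(X + 44) = (X + (2*X)**2/8)*(44 + X) = (X + (4*X**2)/8)*(44 + X) = (X + X**2/2)*(44 + X) = (44 + X)*(X + X**2/2))
g(8) - (-2028 + (325 - 1*(-51)))*(-1698 + o(-33, -17)) = (1/2)*8*(88 + 8**2 + 46*8) - (-2028 + (325 - 1*(-51)))*(-1698 - 27/4) = (1/2)*8*(88 + 64 + 368) - (-2028 + (325 + 51))*(-6819)/4 = (1/2)*8*520 - (-2028 + 376)*(-6819)/4 = 2080 - (-1652)*(-6819)/4 = 2080 - 1*2816247 = 2080 - 2816247 = -2814167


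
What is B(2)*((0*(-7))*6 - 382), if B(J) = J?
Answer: -764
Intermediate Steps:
B(2)*((0*(-7))*6 - 382) = 2*((0*(-7))*6 - 382) = 2*(0*6 - 382) = 2*(0 - 382) = 2*(-382) = -764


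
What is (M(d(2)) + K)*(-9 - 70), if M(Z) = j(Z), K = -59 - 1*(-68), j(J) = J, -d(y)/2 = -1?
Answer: -869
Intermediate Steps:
d(y) = 2 (d(y) = -2*(-1) = 2)
K = 9 (K = -59 + 68 = 9)
M(Z) = Z
(M(d(2)) + K)*(-9 - 70) = (2 + 9)*(-9 - 70) = 11*(-79) = -869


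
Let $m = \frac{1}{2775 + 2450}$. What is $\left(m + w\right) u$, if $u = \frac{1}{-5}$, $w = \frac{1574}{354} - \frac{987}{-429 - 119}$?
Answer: $- \frac{3166316371}{2534020500} \approx -1.2495$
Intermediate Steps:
$w = \frac{605975}{96996}$ ($w = 1574 \cdot \frac{1}{354} - \frac{987}{-429 - 119} = \frac{787}{177} - \frac{987}{-548} = \frac{787}{177} - - \frac{987}{548} = \frac{787}{177} + \frac{987}{548} = \frac{605975}{96996} \approx 6.2474$)
$m = \frac{1}{5225} \approx 0.00019139$
$u = - \frac{1}{5} \approx -0.2$
$\left(m + w\right) u = \left(\frac{1}{5225} + \frac{605975}{96996}\right) \left(- \frac{1}{5}\right) = \frac{3166316371}{506804100} \left(- \frac{1}{5}\right) = - \frac{3166316371}{2534020500}$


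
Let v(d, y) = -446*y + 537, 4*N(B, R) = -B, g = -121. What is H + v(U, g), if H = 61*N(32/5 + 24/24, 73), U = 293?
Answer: 1087803/20 ≈ 54390.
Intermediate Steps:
N(B, R) = -B/4 (N(B, R) = (-B)/4 = -B/4)
H = -2257/20 (H = 61*(-(32/5 + 24/24)/4) = 61*(-(32*(⅕) + 24*(1/24))/4) = 61*(-(32/5 + 1)/4) = 61*(-¼*37/5) = 61*(-37/20) = -2257/20 ≈ -112.85)
v(d, y) = 537 - 446*y
H + v(U, g) = -2257/20 + (537 - 446*(-121)) = -2257/20 + (537 + 53966) = -2257/20 + 54503 = 1087803/20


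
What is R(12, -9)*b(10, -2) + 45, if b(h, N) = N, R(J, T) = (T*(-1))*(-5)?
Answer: 135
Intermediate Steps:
R(J, T) = 5*T (R(J, T) = -T*(-5) = 5*T)
R(12, -9)*b(10, -2) + 45 = (5*(-9))*(-2) + 45 = -45*(-2) + 45 = 90 + 45 = 135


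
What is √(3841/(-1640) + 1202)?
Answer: √806649990/820 ≈ 34.636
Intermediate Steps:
√(3841/(-1640) + 1202) = √(3841*(-1/1640) + 1202) = √(-3841/1640 + 1202) = √(1967439/1640) = √806649990/820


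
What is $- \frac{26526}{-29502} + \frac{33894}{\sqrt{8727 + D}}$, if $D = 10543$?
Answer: $\frac{4421}{4917} + \frac{16947 \sqrt{19270}}{9635} \approx 245.06$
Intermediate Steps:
$- \frac{26526}{-29502} + \frac{33894}{\sqrt{8727 + D}} = - \frac{26526}{-29502} + \frac{33894}{\sqrt{8727 + 10543}} = \left(-26526\right) \left(- \frac{1}{29502}\right) + \frac{33894}{\sqrt{19270}} = \frac{4421}{4917} + 33894 \frac{\sqrt{19270}}{19270} = \frac{4421}{4917} + \frac{16947 \sqrt{19270}}{9635}$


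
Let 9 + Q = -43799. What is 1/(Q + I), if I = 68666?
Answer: 1/24858 ≈ 4.0228e-5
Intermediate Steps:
Q = -43808 (Q = -9 - 43799 = -43808)
1/(Q + I) = 1/(-43808 + 68666) = 1/24858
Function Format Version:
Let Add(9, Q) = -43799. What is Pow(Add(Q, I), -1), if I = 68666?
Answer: Rational(1, 24858) ≈ 4.0228e-5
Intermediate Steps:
Q = -43808 (Q = Add(-9, -43799) = -43808)
Pow(Add(Q, I), -1) = Pow(Add(-43808, 68666), -1) = Pow(24858, -1) = Rational(1, 24858)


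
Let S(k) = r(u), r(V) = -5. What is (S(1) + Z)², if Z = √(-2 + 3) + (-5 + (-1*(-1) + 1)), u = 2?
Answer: 49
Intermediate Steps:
S(k) = -5
Z = -2 (Z = √1 + (-5 + (1 + 1)) = 1 + (-5 + 2) = 1 - 3 = -2)
(S(1) + Z)² = (-5 - 2)² = (-7)² = 49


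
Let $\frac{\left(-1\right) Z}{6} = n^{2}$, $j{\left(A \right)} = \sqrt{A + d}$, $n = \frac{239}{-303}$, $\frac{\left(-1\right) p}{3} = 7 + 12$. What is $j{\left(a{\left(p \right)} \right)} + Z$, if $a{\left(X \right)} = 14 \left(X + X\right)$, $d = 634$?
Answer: $- \frac{114242}{30603} + i \sqrt{962} \approx -3.733 + 31.016 i$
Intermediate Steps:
$p = -57$ ($p = - 3 \left(7 + 12\right) = \left(-3\right) 19 = -57$)
$n = - \frac{239}{303}$ ($n = 239 \left(- \frac{1}{303}\right) = - \frac{239}{303} \approx -0.78878$)
$a{\left(X \right)} = 28 X$ ($a{\left(X \right)} = 14 \cdot 2 X = 28 X$)
$j{\left(A \right)} = \sqrt{634 + A}$ ($j{\left(A \right)} = \sqrt{A + 634} = \sqrt{634 + A}$)
$Z = - \frac{114242}{30603}$ ($Z = - 6 \left(- \frac{239}{303}\right)^{2} = \left(-6\right) \frac{57121}{91809} = - \frac{114242}{30603} \approx -3.733$)
$j{\left(a{\left(p \right)} \right)} + Z = \sqrt{634 + 28 \left(-57\right)} - \frac{114242}{30603} = \sqrt{634 - 1596} - \frac{114242}{30603} = \sqrt{-962} - \frac{114242}{30603} = i \sqrt{962} - \frac{114242}{30603} = - \frac{114242}{30603} + i \sqrt{962}$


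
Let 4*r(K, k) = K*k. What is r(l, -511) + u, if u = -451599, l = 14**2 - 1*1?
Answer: -1906041/4 ≈ -4.7651e+5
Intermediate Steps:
l = 195 (l = 196 - 1 = 195)
r(K, k) = K*k/4 (r(K, k) = (K*k)/4 = K*k/4)
r(l, -511) + u = (1/4)*195*(-511) - 451599 = -99645/4 - 451599 = -1906041/4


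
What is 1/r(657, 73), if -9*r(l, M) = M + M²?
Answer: -9/5402 ≈ -0.0016661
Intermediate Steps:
r(l, M) = -M/9 - M²/9 (r(l, M) = -(M + M²)/9 = -M/9 - M²/9)
1/r(657, 73) = 1/(-⅑*73*(1 + 73)) = 1/(-⅑*73*74) = 1/(-5402/9) = -9/5402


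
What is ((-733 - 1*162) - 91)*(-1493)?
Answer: 1472098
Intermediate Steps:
((-733 - 1*162) - 91)*(-1493) = ((-733 - 162) - 91)*(-1493) = (-895 - 91)*(-1493) = -986*(-1493) = 1472098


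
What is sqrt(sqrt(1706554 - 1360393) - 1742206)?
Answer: sqrt(-1742206 + sqrt(346161)) ≈ 1319.7*I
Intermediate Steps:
sqrt(sqrt(1706554 - 1360393) - 1742206) = sqrt(sqrt(346161) - 1742206) = sqrt(-1742206 + sqrt(346161))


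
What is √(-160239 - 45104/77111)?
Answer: I*√952801608785263/77111 ≈ 400.3*I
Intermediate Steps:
√(-160239 - 45104/77111) = √(-12356234633/77111) = I*√952801608785263/77111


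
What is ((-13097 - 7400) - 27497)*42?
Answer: -2015748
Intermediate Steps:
((-13097 - 7400) - 27497)*42 = (-20497 - 27497)*42 = -47994*42 = -2015748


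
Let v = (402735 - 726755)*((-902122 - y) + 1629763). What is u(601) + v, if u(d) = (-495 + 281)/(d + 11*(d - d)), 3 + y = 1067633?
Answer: 66208104703566/601 ≈ 1.1016e+11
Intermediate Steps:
y = 1067630 (y = -3 + 1067633 = 1067630)
u(d) = -214/d (u(d) = -214/(d + 11*0) = -214/(d + 0) = -214/d)
v = 110163235780 (v = (402735 - 726755)*((-902122 - 1*1067630) + 1629763) = -324020*((-902122 - 1067630) + 1629763) = -324020*(-1969752 + 1629763) = -324020*(-339989) = 110163235780)
u(601) + v = -214/601 + 110163235780 = 66208104703566/601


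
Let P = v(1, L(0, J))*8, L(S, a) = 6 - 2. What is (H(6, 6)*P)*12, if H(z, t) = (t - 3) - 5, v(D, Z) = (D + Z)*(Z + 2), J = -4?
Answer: -5760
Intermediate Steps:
L(S, a) = 4
v(D, Z) = (2 + Z)*(D + Z) (v(D, Z) = (D + Z)*(2 + Z) = (2 + Z)*(D + Z))
H(z, t) = -8 + t (H(z, t) = (-3 + t) - 5 = -8 + t)
P = 240 (P = (4² + 2*1 + 2*4 + 1*4)*8 = (16 + 2 + 8 + 4)*8 = 30*8 = 240)
(H(6, 6)*P)*12 = ((-8 + 6)*240)*12 = -2*240*12 = -480*12 = -5760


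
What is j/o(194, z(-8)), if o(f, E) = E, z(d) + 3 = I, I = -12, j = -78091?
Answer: 78091/15 ≈ 5206.1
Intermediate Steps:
z(d) = -15 (z(d) = -3 - 12 = -15)
j/o(194, z(-8)) = -78091/(-15) = -78091*(-1/15) = 78091/15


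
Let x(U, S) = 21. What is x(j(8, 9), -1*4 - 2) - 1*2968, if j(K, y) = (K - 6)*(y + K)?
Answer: -2947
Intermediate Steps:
j(K, y) = (-6 + K)*(K + y)
x(j(8, 9), -1*4 - 2) - 1*2968 = 21 - 1*2968 = 21 - 2968 = -2947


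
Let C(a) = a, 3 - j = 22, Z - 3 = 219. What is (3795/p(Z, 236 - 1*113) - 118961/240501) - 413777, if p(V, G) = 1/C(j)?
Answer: -116855225843/240501 ≈ -4.8588e+5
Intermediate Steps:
Z = 222 (Z = 3 + 219 = 222)
j = -19 (j = 3 - 1*22 = 3 - 22 = -19)
p(V, G) = -1/19 (p(V, G) = 1/(-19) = -1/19)
(3795/p(Z, 236 - 1*113) - 118961/240501) - 413777 = (3795/(-1/19) - 118961/240501) - 413777 = (3795*(-19) - 118961*1/240501) - 413777 = (-72105 - 118961/240501) - 413777 = -17341443566/240501 - 413777 = -116855225843/240501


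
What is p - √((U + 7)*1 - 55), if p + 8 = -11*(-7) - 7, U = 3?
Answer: 62 - 3*I*√5 ≈ 62.0 - 6.7082*I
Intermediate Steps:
p = 62 (p = -8 + (-11*(-7) - 7) = -8 + (77 - 7) = -8 + 70 = 62)
p - √((U + 7)*1 - 55) = 62 - √((3 + 7)*1 - 55) = 62 - √(10*1 - 55) = 62 - √(10 - 55) = 62 - √(-45) = 62 - 3*I*√5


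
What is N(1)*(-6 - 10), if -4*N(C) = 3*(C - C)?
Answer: 0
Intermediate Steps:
N(C) = 0 (N(C) = -3*(C - C)/4 = -3*0/4 = -¼*0 = 0)
N(1)*(-6 - 10) = 0*(-6 - 10) = 0*(-16) = 0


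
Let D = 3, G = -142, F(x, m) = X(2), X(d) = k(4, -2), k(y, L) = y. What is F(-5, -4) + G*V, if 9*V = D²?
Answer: -138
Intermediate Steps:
X(d) = 4
F(x, m) = 4
V = 1 (V = (⅑)*3² = (⅑)*9 = 1)
F(-5, -4) + G*V = 4 - 142*1 = 4 - 142 = -138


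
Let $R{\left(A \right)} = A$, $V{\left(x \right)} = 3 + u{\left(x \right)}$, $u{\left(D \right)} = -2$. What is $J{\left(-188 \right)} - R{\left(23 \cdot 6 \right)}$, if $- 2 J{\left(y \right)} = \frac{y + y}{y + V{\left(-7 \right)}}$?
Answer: $- \frac{25994}{187} \approx -139.01$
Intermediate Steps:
$V{\left(x \right)} = 1$ ($V{\left(x \right)} = 3 - 2 = 1$)
$J{\left(y \right)} = - \frac{y}{1 + y}$ ($J{\left(y \right)} = - \frac{\left(y + y\right) \frac{1}{y + 1}}{2} = - \frac{2 y \frac{1}{1 + y}}{2} = - \frac{y}{1 + y}$)
$J{\left(-188 \right)} - R{\left(23 \cdot 6 \right)} = \left(-1\right) \left(-188\right) \frac{1}{1 - 188} - 23 \cdot 6 = \left(-1\right) \left(-188\right) \frac{1}{-187} - 138 = \left(-1\right) \left(-188\right) \left(- \frac{1}{187}\right) - 138 = - \frac{188}{187} - 138 = - \frac{25994}{187}$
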